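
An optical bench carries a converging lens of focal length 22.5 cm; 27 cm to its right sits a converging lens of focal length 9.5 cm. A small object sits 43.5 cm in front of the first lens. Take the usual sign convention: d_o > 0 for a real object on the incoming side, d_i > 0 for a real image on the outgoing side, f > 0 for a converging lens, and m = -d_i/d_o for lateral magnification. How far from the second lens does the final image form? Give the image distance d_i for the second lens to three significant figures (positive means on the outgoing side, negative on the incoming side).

First lens: d_i1 = 1/(1/22.5 - 1/43.5) = 46.607 cm.
Since 46.607 cm > 27 cm, the first image lies past the second lens and serves as a virtual object: d_o2 = L - d_i1 = -19.607 cm.
Second lens: d_i2 = 1/(1/9.5 - 1/(-19.607)) = 6.399 cm.

6.40 cm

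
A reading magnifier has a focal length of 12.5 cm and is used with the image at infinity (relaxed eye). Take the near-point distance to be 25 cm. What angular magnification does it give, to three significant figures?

2.00

M = D/f = 25/12.5 = 2.000.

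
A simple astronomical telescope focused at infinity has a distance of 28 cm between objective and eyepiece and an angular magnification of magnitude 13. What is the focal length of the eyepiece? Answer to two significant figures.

2.0 cm

In normal adjustment the tube length equals f_obj + f_eye and |M| = f_obj/f_eye.
So f_obj = 13 f_eye and 13 f_eye + f_eye = 28 cm, giving f_eye = 28/14 = 2.000 cm and f_obj = 26.000 cm.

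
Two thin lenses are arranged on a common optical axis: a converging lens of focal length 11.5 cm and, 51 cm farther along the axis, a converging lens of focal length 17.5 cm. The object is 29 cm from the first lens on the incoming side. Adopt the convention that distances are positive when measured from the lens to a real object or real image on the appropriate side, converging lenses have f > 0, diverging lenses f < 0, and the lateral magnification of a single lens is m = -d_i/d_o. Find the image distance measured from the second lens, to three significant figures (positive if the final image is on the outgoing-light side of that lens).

Lens 1: 1/d_i1 = 1/f_1 - 1/d_o1 = 1/11.5 - 1/29 = 0.05247 cm^-1, so d_i1 = 19.057 cm.
The intermediate image is 19.057 cm to the right of lens 1, so d_o2 = L - d_i1 = 51 - 19.057 = 31.943 cm.
Lens 2: 1/d_i2 = 1/f_2 - 1/d_o2 = 1/17.5 - 1/(31.943) = 0.02584 cm^-1, so d_i2 = 38.704 cm.

38.7 cm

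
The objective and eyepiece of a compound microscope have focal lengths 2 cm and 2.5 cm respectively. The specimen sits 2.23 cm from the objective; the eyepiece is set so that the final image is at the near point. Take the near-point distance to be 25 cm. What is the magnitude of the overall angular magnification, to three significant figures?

Objective: 1/d_i = 1/f_obj - 1/d_o = 1/2 - 1/2.23 = 0.05157 cm^-1, so d_i = 19.391 cm.
m_obj = -d_i/d_o = -19.391/2.23 = -8.696.
Eyepiece angular magnification (image at near point): M_eye = 1 + D/f_e = 1 + 25/2.5 = 11.000.
Overall M = m_obj x M_eye = (-8.696)(11.000) = -95.65.
|M| = 95.65.

95.7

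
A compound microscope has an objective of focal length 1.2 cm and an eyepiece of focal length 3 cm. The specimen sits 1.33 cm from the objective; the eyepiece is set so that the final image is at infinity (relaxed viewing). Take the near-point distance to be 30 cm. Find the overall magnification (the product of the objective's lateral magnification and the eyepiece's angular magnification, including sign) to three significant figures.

-92.3

Objective: 1/d_i = 1/f_obj - 1/d_o = 1/1.2 - 1/1.33 = 0.08145 cm^-1, so d_i = 12.277 cm.
m_obj = -d_i/d_o = -12.277/1.33 = -9.231.
Eyepiece angular magnification (image at infinity): M_eye = D/f_e = 30/3 = 10.000.
Overall M = m_obj x M_eye = (-9.231)(10.000) = -92.31.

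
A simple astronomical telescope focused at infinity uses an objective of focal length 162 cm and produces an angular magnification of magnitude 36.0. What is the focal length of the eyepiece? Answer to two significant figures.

4.5 cm

|M| = f_obj/f_eye, so f_eye = f_obj/|M| = 162/36.0 = 4.500 cm.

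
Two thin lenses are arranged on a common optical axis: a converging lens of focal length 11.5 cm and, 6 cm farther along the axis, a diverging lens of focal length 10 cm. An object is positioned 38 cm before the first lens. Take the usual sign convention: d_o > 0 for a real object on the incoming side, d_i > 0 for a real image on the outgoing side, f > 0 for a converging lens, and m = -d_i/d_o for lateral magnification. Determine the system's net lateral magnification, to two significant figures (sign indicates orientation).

8.8

Lens 1: 1/d_i1 = 1/f_1 - 1/d_o1 = 1/11.5 - 1/38 = 0.06064 cm^-1, so d_i1 = 16.491 cm.
m_1 = -(16.491)/38 = -0.4340.
Since 16.491 cm > 6 cm, the first image lies past the second lens and serves as a virtual object: d_o2 = L - d_i1 = -10.491 cm.
Lens 2: 1/d_i2 = 1/f_2 - 1/d_o2 = 1/(-10) - 1/(-10.491) = -0.00468 cm^-1, so d_i2 = -213.846 cm.
m_2 = -(-213.846)/(-10.491) = -20.3846.
The system's lateral magnification is m_1 m_2 = (-0.4340)(-20.3846) = 8.8462.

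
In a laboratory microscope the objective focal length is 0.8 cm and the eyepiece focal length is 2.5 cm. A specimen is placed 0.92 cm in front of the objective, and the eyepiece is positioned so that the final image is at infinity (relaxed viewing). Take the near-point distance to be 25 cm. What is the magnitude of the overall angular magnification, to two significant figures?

67

Objective: 1/d_i = 1/f_obj - 1/d_o = 1/0.8 - 1/0.92 = 0.16304 cm^-1, so d_i = 6.133 cm.
m_obj = -d_i/d_o = -6.133/0.92 = -6.667.
Eyepiece angular magnification (image at infinity): M_eye = D/f_e = 25/2.5 = 10.000.
Overall M = m_obj x M_eye = (-6.667)(10.000) = -66.67.
|M| = 66.67.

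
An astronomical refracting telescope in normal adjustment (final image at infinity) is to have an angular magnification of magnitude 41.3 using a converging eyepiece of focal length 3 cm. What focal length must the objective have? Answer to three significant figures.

|M| = f_obj/|f_eye|, so f_obj = |M| x |f_eye| = 41.3 x 3 = 123.900 cm.

124 cm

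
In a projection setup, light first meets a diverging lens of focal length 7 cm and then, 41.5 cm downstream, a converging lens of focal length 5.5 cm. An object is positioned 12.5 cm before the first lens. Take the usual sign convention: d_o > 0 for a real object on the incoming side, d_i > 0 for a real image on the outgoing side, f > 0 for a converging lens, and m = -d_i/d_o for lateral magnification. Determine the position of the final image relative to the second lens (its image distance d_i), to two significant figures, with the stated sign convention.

6.2 cm

Applying the thin-lens equation to the first lens, 1/(-7) = 1/12.5 + 1/d_i1, which gives d_i1 = -4.487 cm.
With d_i1 < 0 the first image is virtual and lies on the object side; the object distance for lens 2 is d_o2 = 41.5 - (-4.487) = 45.987 cm.
Applying the thin-lens equation again with f_2 = 5.5 cm and d_o2 = 45.987 cm gives d_i2 = 6.247 cm.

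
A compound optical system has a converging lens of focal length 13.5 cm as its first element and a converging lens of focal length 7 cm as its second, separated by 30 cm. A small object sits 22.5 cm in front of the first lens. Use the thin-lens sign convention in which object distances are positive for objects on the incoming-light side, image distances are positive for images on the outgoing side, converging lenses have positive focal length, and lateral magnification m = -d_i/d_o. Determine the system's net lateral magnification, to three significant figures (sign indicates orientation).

-0.977

Applying the thin-lens equation to the first lens, 1/13.5 = 1/22.5 + 1/d_i1, which gives d_i1 = 33.750 cm.
Its lateral magnification is m_1 = -d_i1/d_o1 = -(33.750)/22.5 = -1.5000.
Since 33.750 cm > 30 cm, the first image lies past the second lens and serves as a virtual object: d_o2 = L - d_i1 = -3.750 cm.
Applying the thin-lens equation again with f_2 = 7 cm and d_o2 = -3.750 cm gives d_i2 = 2.442 cm.
m_2 = -(2.442)/(-3.750) = 0.6512.
Total m = m_1 x m_2 = (-1.5000)(0.6512) = -0.9767.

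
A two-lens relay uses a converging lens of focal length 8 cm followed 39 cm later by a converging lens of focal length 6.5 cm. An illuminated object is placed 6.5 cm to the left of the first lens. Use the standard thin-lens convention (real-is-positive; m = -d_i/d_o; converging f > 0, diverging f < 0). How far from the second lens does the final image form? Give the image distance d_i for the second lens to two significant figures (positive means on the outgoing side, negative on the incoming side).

First lens: d_i1 = 1/(1/8 - 1/6.5) = -34.667 cm.
With d_i1 < 0 the first image is virtual and lies on the object side; the object distance for lens 2 is d_o2 = 39 - (-34.667) = 73.667 cm.
Second lens: d_i2 = 1/(1/6.5 - 1/(73.667)) = 7.129 cm.

7.1 cm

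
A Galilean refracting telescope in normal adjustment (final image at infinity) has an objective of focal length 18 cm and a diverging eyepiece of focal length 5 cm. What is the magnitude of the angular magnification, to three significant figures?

|M| = f_obj/|f_eye| = 18/5 = 3.600.

3.60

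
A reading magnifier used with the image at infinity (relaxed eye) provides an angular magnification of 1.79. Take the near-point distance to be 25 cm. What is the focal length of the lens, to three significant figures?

For the image at infinity, M = D/f.
f = D/M = 25/1.79 = 13.966 cm.

14.0 cm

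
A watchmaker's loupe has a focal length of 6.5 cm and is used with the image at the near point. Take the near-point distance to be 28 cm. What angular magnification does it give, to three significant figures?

M = 1 + D/f = 1 + 28/6.5 = 5.308.

5.31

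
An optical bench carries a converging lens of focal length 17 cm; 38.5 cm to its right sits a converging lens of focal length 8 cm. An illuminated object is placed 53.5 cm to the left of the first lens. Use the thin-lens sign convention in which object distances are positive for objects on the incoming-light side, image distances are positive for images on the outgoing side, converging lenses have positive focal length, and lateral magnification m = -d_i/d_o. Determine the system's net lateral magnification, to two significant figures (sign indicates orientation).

First lens: d_i1 = 1/(1/17 - 1/53.5) = 24.918 cm.
m_1 = -(24.918)/53.5 = -0.4658.
That image sits 13.582 cm in front of the second lens, so d_o2 = 13.582 cm.
Second lens: d_i2 = 1/(1/8 - 1/(13.582)) = 19.465 cm.
m_2 = -(19.465)/(13.582) = -1.4331.
The system's lateral magnification is m_1 m_2 = (-0.4658)(-1.4331) = 0.6675.

0.67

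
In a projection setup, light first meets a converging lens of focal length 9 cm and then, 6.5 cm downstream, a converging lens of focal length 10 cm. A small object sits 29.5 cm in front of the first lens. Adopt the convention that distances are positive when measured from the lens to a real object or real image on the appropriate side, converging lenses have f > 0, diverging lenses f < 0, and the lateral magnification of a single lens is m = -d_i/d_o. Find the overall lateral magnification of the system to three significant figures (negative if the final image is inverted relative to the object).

Lens 1: 1/d_i1 = 1/f_1 - 1/d_o1 = 1/9 - 1/29.5 = 0.07721 cm^-1, so d_i1 = 12.951 cm.
m_1 = -(12.951)/29.5 = -0.4390.
Since 12.951 cm > 6.5 cm, the first image lies past the second lens and serves as a virtual object: d_o2 = L - d_i1 = -6.451 cm.
Lens 2: 1/d_i2 = 1/f_2 - 1/d_o2 = 1/10 - 1/(-6.451) = 0.25501 cm^-1, so d_i2 = 3.921 cm.
m_2 = -(3.921)/(-6.451) = 0.6079.
The system's lateral magnification is m_1 m_2 = (-0.4390)(0.6079) = -0.2669.

-0.267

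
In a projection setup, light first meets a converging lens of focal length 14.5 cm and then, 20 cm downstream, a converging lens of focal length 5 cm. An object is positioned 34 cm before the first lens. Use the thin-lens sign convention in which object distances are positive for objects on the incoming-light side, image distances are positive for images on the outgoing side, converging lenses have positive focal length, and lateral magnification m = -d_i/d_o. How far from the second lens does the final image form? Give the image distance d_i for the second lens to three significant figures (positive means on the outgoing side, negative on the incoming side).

2.57 cm

Applying the thin-lens equation to the first lens, 1/14.5 = 1/34 + 1/d_i1, which gives d_i1 = 25.282 cm.
Since 25.282 cm > 20 cm, the first image lies past the second lens and serves as a virtual object: d_o2 = L - d_i1 = -5.282 cm.
Applying the thin-lens equation again with f_2 = 5 cm and d_o2 = -5.282 cm gives d_i2 = 2.569 cm.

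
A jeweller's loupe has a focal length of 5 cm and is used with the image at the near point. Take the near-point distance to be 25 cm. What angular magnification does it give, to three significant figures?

6.00

M = 1 + D/f = 1 + 25/5 = 6.000.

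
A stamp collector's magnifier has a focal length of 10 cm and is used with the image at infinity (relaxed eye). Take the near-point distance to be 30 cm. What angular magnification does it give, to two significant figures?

M = D/f = 30/10 = 3.000.

3.0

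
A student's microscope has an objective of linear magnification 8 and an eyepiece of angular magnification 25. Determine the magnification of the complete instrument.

200

The overall magnification of a compound microscope is the product of the objective and eyepiece magnifications:
M = M_obj x M_eye = 8 x 25 = 200.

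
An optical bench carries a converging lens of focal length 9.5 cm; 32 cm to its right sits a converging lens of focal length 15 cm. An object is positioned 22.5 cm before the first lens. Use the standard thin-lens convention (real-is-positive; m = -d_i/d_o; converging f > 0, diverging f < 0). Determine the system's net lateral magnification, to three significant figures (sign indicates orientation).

19.7

First lens: d_i1 = 1/(1/9.5 - 1/22.5) = 16.442 cm.
m_1 = -(16.442)/22.5 = -0.7308.
That image sits 15.558 cm in front of the second lens, so d_o2 = 15.558 cm.
Second lens: d_i2 = 1/(1/15 - 1/(15.558)) = 418.448 cm.
m_2 = -(418.448)/(15.558) = -26.8966.
Overall magnification: m = m_1 m_2 = 19.6552.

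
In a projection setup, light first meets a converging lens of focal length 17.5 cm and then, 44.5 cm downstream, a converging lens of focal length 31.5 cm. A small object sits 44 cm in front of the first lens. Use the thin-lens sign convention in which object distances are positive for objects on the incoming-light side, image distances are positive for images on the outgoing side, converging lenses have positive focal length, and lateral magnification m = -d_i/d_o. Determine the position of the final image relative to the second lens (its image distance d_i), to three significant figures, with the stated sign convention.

Lens 1: 1/d_i1 = 1/f_1 - 1/d_o1 = 1/17.5 - 1/44 = 0.03442 cm^-1, so d_i1 = 29.057 cm.
The intermediate image is 29.057 cm to the right of lens 1, so d_o2 = L - d_i1 = 44.5 - 29.057 = 15.443 cm.
Lens 2: 1/d_i2 = 1/f_2 - 1/d_o2 = 1/31.5 - 1/(15.443) = -0.03301 cm^-1, so d_i2 = -30.297 cm.

-30.3 cm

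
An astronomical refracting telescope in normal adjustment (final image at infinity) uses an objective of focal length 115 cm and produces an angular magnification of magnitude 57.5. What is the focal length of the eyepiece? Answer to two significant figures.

|M| = f_obj/f_eye, so f_eye = f_obj/|M| = 115/57.5 = 2.000 cm.

2.0 cm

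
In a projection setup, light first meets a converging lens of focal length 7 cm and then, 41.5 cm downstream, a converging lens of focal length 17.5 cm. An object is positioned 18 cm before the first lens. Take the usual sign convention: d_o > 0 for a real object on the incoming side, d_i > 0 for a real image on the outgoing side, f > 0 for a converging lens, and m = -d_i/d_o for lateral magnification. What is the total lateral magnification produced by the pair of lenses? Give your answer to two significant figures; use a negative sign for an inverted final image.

0.89

Lens 1: 1/d_i1 = 1/f_1 - 1/d_o1 = 1/7 - 1/18 = 0.08730 cm^-1, so d_i1 = 11.455 cm.
m_1 = -(11.455)/18 = -0.6364.
Object distance for lens 2: d_o2 = 41.5 - 11.455 = 30.045 cm.
Lens 2: 1/d_i2 = 1/f_2 - 1/d_o2 = 1/17.5 - 1/(30.045) = 0.02386 cm^-1, so d_i2 = 41.911 cm.
m_2 = -(41.911)/(30.045) = -1.3949.
Overall magnification: m = m_1 m_2 = 0.8877.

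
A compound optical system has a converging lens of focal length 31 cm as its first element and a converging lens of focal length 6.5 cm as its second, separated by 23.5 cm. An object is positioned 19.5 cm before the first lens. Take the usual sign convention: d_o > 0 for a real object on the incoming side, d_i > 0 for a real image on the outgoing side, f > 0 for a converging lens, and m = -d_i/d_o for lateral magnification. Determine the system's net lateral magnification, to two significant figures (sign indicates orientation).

-0.25

Lens 1: 1/d_i1 = 1/f_1 - 1/d_o1 = 1/31 - 1/19.5 = -0.01902 cm^-1, so d_i1 = -52.565 cm.
m_1 = -(-52.565)/19.5 = 2.6957.
With d_i1 < 0 the first image is virtual and lies on the object side; the object distance for lens 2 is d_o2 = 23.5 - (-52.565) = 76.065 cm.
Lens 2: 1/d_i2 = 1/f_2 - 1/d_o2 = 1/6.5 - 1/(76.065) = 0.14070 cm^-1, so d_i2 = 7.107 cm.
m_2 = -(7.107)/(76.065) = -0.0934.
The system's lateral magnification is m_1 m_2 = (2.6957)(-0.0934) = -0.2519.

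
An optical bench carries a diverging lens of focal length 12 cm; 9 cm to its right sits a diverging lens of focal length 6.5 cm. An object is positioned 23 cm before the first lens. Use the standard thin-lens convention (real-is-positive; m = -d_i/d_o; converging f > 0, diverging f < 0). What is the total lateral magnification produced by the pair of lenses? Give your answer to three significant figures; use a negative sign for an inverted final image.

0.0953

First lens: d_i1 = 1/(1/(-12) - 1/23) = -7.886 cm.
m_1 = -(-7.886)/23 = 0.3429.
The intermediate image is virtual, 7.886 cm to the left of lens 1, so d_o2 = L - d_i1 = 9 - (-7.886) = 16.886 cm.
Second lens: d_i2 = 1/(1/(-6.5) - 1/(16.886)) = -4.693 cm.
m_2 = -(-4.693)/(16.886) = 0.2779.
The system's lateral magnification is m_1 m_2 = (0.3429)(0.2779) = 0.0953.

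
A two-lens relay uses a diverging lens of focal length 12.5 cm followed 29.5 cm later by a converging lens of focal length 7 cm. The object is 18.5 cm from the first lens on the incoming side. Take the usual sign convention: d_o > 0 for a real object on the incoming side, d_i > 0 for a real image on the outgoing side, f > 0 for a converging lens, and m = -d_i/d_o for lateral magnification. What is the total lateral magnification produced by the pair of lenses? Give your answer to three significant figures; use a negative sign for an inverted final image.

First lens: d_i1 = 1/(1/(-12.5) - 1/18.5) = -7.460 cm.
m_1 = -(-7.460)/18.5 = 0.4032.
With d_i1 < 0 the first image is virtual and lies on the object side; the object distance for lens 2 is d_o2 = 29.5 - (-7.460) = 36.960 cm.
Second lens: d_i2 = 1/(1/7 - 1/(36.960)) = 8.636 cm.
m_2 = -(8.636)/(36.960) = -0.2336.
Total m = m_1 x m_2 = (0.4032)(-0.2336) = -0.0942.

-0.0942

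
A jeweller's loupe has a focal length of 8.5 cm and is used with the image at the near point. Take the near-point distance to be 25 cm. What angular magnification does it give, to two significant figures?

M = 1 + D/f = 1 + 25/8.5 = 3.941.

3.9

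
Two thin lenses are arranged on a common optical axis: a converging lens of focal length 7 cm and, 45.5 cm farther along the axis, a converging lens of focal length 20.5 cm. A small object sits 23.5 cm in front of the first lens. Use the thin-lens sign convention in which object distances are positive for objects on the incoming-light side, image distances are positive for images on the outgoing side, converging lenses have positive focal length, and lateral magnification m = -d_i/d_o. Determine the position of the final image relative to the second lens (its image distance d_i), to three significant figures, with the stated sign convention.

Applying the thin-lens equation to the first lens, 1/7 = 1/23.5 + 1/d_i1, which gives d_i1 = 9.970 cm.
That image sits 35.530 cm in front of the second lens, so d_o2 = 35.530 cm.
Applying the thin-lens equation again with f_2 = 20.5 cm and d_o2 = 35.530 cm gives d_i2 = 48.460 cm.

48.5 cm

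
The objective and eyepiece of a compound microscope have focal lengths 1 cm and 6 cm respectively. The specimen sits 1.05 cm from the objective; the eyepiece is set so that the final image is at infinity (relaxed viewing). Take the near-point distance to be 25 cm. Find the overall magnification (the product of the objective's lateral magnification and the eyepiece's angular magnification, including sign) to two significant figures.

Objective: 1/d_i = 1/f_obj - 1/d_o = 1/1 - 1/1.05 = 0.04762 cm^-1, so d_i = 21.000 cm.
m_obj = -d_i/d_o = -21.000/1.05 = -20.000.
Eyepiece angular magnification (image at infinity): M_eye = D/f_e = 25/6 = 4.167.
Overall M = m_obj x M_eye = (-20.000)(4.167) = -83.33.

-83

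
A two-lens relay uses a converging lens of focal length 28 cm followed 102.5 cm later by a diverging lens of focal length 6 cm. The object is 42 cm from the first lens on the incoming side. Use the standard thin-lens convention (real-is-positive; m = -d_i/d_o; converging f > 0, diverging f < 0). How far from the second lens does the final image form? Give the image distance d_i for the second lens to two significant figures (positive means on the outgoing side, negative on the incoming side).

First lens: d_i1 = 1/(1/28 - 1/42) = 84.000 cm.
Object distance for lens 2: d_o2 = 102.5 - 84.000 = 18.500 cm.
Second lens: d_i2 = 1/(1/(-6) - 1/(18.500)) = -4.531 cm.

-4.5 cm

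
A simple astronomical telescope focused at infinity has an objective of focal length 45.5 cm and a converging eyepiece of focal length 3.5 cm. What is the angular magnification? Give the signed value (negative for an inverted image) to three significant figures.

-13.0

M = -f_obj/f_eye = -45.5/(3.5) = -13.000.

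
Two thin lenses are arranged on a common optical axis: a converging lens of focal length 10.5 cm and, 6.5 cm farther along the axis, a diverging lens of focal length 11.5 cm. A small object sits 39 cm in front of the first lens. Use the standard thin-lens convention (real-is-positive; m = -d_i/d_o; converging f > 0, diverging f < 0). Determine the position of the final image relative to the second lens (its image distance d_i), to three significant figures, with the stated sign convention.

24.9 cm

Lens 1: 1/d_i1 = 1/f_1 - 1/d_o1 = 1/10.5 - 1/39 = 0.06960 cm^-1, so d_i1 = 14.368 cm.
Since 14.368 cm > 6.5 cm, the first image lies past the second lens and serves as a virtual object: d_o2 = L - d_i1 = -7.868 cm.
Lens 2: 1/d_i2 = 1/f_2 - 1/d_o2 = 1/(-11.5) - 1/(-7.868) = 0.04013 cm^-1, so d_i2 = 24.917 cm.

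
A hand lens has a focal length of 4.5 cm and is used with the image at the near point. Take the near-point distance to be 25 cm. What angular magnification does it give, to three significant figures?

M = 1 + D/f = 1 + 25/4.5 = 6.556.

6.56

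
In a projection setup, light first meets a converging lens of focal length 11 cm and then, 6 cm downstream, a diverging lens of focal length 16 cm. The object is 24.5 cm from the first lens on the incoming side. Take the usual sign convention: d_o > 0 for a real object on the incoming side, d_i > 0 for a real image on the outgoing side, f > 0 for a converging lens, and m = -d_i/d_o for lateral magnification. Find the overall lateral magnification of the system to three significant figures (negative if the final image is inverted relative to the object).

Applying the thin-lens equation to the first lens, 1/11 = 1/24.5 + 1/d_i1, which gives d_i1 = 19.963 cm.
Its lateral magnification is m_1 = -d_i1/d_o1 = -(19.963)/24.5 = -0.8148.
This image would form 19.963 cm past lens 1, i.e. 13.963 cm beyond lens 2, so it is a virtual object for lens 2: d_o2 = 6 - 19.963 = -13.963 cm.
Applying the thin-lens equation again with f_2 = -16 cm and d_o2 = -13.963 cm gives d_i2 = 109.673 cm.
m_2 = -(109.673)/(-13.963) = 7.8545.
The system's lateral magnification is m_1 m_2 = (-0.8148)(7.8545) = -6.4000.

-6.40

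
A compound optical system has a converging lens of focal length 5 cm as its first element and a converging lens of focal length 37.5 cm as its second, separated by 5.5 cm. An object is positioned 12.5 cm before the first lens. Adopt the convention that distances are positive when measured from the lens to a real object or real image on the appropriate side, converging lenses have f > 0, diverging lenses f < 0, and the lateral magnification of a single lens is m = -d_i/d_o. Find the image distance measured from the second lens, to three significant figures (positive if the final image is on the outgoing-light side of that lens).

Applying the thin-lens equation to the first lens, 1/5 = 1/12.5 + 1/d_i1, which gives d_i1 = 8.333 cm.
Since 8.333 cm > 5.5 cm, the first image lies past the second lens and serves as a virtual object: d_o2 = L - d_i1 = -2.833 cm.
Applying the thin-lens equation again with f_2 = 37.5 cm and d_o2 = -2.833 cm gives d_i2 = 2.634 cm.

2.63 cm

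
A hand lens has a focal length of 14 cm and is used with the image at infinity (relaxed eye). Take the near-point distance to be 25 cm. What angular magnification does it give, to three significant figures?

M = D/f = 25/14 = 1.786.

1.79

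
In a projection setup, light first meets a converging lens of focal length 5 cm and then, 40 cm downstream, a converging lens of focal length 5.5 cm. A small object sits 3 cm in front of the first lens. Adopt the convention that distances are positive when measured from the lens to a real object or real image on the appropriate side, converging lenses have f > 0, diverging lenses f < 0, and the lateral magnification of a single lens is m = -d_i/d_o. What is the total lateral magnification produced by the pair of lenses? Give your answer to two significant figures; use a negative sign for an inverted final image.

-0.33

First lens: d_i1 = 1/(1/5 - 1/3) = -7.500 cm.
m_1 = -(-7.500)/3 = 2.5000.
With d_i1 < 0 the first image is virtual and lies on the object side; the object distance for lens 2 is d_o2 = 40 - (-7.500) = 47.500 cm.
Second lens: d_i2 = 1/(1/5.5 - 1/(47.500)) = 6.220 cm.
m_2 = -(6.220)/(47.500) = -0.1310.
The system's lateral magnification is m_1 m_2 = (2.5000)(-0.1310) = -0.3274.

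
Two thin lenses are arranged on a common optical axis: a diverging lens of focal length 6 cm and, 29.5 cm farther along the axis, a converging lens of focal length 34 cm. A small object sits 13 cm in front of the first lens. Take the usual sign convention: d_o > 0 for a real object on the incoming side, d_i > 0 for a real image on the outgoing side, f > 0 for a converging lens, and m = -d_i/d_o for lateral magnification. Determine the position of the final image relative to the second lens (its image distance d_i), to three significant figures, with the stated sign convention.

-2890 cm

Lens 1: 1/d_i1 = 1/f_1 - 1/d_o1 = 1/(-6) - 1/13 = -0.24359 cm^-1, so d_i1 = -4.105 cm.
The intermediate image is virtual, 4.105 cm to the left of lens 1, so d_o2 = L - d_i1 = 29.5 - (-4.105) = 33.605 cm.
Lens 2: 1/d_i2 = 1/f_2 - 1/d_o2 = 1/34 - 1/(33.605) = -0.00035 cm^-1, so d_i2 = -2894.533 cm.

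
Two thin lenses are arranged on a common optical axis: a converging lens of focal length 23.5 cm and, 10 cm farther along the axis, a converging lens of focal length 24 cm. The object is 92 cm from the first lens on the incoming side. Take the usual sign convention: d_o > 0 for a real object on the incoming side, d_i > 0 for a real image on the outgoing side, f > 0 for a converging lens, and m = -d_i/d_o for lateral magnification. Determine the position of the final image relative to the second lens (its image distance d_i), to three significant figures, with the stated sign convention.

11.4 cm

Applying the thin-lens equation to the first lens, 1/23.5 = 1/92 + 1/d_i1, which gives d_i1 = 31.562 cm.
Since 31.562 cm > 10 cm, the first image lies past the second lens and serves as a virtual object: d_o2 = L - d_i1 = -21.562 cm.
Applying the thin-lens equation again with f_2 = 24 cm and d_o2 = -21.562 cm gives d_i2 = 11.358 cm.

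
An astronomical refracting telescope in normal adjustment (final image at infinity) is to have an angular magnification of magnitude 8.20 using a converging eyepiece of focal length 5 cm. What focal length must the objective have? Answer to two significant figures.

|M| = f_obj/|f_eye|, so f_obj = |M| x |f_eye| = 8.2 x 5 = 41.000 cm.

41 cm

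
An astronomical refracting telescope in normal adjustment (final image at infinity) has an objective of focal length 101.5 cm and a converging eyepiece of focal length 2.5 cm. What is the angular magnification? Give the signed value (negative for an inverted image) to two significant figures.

M = -f_obj/f_eye = -101.5/(2.5) = -40.600.

-41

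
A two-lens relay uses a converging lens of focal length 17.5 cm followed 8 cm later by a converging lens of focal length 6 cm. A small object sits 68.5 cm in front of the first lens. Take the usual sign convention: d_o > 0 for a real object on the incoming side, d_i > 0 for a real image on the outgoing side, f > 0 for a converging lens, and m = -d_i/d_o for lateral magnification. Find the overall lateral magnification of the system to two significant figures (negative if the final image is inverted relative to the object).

Applying the thin-lens equation to the first lens, 1/17.5 = 1/68.5 + 1/d_i1, which gives d_i1 = 23.505 cm.
Its lateral magnification is m_1 = -d_i1/d_o1 = -(23.505)/68.5 = -0.3431.
This image would form 23.505 cm past lens 1, i.e. 15.505 cm beyond lens 2, so it is a virtual object for lens 2: d_o2 = 8 - 23.505 = -15.505 cm.
Applying the thin-lens equation again with f_2 = 6 cm and d_o2 = -15.505 cm gives d_i2 = 4.326 cm.
m_2 = -(4.326)/(-15.505) = 0.2790.
Overall magnification: m = m_1 m_2 = -0.0957.

-0.096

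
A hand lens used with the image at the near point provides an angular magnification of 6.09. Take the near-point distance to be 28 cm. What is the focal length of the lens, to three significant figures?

5.50 cm

For the image at the near point, M = 1 + D/f.
f = D/(M - 1) = 28/(6.09 - 1) = 5.501 cm.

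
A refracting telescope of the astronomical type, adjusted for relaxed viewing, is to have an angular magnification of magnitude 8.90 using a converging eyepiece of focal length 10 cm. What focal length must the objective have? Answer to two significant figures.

|M| = f_obj/|f_eye|, so f_obj = |M| x |f_eye| = 8.9 x 10 = 89.000 cm.

89 cm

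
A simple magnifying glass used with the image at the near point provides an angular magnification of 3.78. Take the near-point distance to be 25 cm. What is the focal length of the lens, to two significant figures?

For the image at the near point, M = 1 + D/f.
f = D/(M - 1) = 25/(3.78 - 1) = 8.993 cm.

9.0 cm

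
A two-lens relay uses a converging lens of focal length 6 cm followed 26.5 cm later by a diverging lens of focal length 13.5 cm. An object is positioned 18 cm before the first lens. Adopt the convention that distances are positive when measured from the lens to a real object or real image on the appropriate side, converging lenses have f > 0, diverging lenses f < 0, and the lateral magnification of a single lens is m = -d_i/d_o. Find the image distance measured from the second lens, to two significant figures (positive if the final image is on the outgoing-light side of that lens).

-7.6 cm

Lens 1: 1/d_i1 = 1/f_1 - 1/d_o1 = 1/6 - 1/18 = 0.11111 cm^-1, so d_i1 = 9.000 cm.
That image sits 17.500 cm in front of the second lens, so d_o2 = 17.500 cm.
Lens 2: 1/d_i2 = 1/f_2 - 1/d_o2 = 1/(-13.5) - 1/(17.500) = -0.13122 cm^-1, so d_i2 = -7.621 cm.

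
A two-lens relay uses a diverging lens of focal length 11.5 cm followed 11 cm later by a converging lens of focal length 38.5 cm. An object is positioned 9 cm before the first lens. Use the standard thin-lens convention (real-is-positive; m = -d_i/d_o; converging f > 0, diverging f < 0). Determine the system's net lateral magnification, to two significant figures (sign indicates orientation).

0.96

First lens: d_i1 = 1/(1/(-11.5) - 1/9) = -5.049 cm.
m_1 = -(-5.049)/9 = 0.5610.
The intermediate image is virtual, 5.049 cm to the left of lens 1, so d_o2 = L - d_i1 = 11 - (-5.049) = 16.049 cm.
Second lens: d_i2 = 1/(1/38.5 - 1/(16.049)) = -27.521 cm.
m_2 = -(-27.521)/(16.049) = 1.7148.
Total m = m_1 x m_2 = (0.5610)(1.7148) = 0.9620.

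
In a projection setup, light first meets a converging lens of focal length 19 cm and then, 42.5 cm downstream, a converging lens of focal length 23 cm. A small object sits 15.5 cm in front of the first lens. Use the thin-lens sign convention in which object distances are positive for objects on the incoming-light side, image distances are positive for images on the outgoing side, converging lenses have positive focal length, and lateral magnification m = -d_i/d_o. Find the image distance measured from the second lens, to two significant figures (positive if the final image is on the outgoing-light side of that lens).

First lens: d_i1 = 1/(1/19 - 1/15.5) = -84.143 cm.
With d_i1 < 0 the first image is virtual and lies on the object side; the object distance for lens 2 is d_o2 = 42.5 - (-84.143) = 126.643 cm.
Second lens: d_i2 = 1/(1/23 - 1/(126.643)) = 28.104 cm.

28 cm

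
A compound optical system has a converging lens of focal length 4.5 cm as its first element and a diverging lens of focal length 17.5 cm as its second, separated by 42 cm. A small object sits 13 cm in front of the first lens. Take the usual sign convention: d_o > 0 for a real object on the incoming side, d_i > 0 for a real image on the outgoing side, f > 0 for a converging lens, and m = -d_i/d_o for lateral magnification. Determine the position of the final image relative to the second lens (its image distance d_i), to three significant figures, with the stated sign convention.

-11.7 cm

First lens: d_i1 = 1/(1/4.5 - 1/13) = 6.882 cm.
That image sits 35.118 cm in front of the second lens, so d_o2 = 35.118 cm.
Second lens: d_i2 = 1/(1/(-17.5) - 1/(35.118)) = -11.680 cm.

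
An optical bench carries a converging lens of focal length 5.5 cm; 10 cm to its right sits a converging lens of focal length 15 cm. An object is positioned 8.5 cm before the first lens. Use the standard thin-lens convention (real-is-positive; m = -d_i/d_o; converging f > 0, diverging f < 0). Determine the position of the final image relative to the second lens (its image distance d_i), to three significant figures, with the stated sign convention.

4.07 cm

Applying the thin-lens equation to the first lens, 1/5.5 = 1/8.5 + 1/d_i1, which gives d_i1 = 15.583 cm.
This image would form 15.583 cm past lens 1, i.e. 5.583 cm beyond lens 2, so it is a virtual object for lens 2: d_o2 = 10 - 15.583 = -5.583 cm.
Applying the thin-lens equation again with f_2 = 15 cm and d_o2 = -5.583 cm gives d_i2 = 4.069 cm.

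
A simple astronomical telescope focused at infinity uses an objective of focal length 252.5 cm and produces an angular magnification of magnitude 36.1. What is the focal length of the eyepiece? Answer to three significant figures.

|M| = f_obj/f_eye, so f_eye = f_obj/|M| = 252.5/36.1 = 6.994 cm.

6.99 cm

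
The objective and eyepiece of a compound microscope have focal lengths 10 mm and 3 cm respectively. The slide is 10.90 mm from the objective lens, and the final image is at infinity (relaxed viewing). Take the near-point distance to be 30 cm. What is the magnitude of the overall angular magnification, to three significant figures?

111

Convert to cm: f_obj = 10 mm = 1 cm; d_o = 10.90 mm = 1.09 cm.
Objective: 1/d_i = 1/f_obj - 1/d_o = 1/1 - 1/1.09 = 0.08257 cm^-1, so d_i = 12.111 cm.
m_obj = -d_i/d_o = -12.111/1.09 = -11.111.
Eyepiece angular magnification (image at infinity): M_eye = D/f_e = 30/3 = 10.000.
Overall M = m_obj x M_eye = (-11.111)(10.000) = -111.11.
|M| = 111.11.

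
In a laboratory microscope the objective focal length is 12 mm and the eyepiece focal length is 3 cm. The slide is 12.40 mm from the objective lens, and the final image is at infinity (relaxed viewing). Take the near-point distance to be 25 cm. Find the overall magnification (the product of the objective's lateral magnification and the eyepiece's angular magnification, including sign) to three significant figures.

-250

Convert to cm: f_obj = 12 mm = 1.2 cm; d_o = 12.40 mm = 1.24 cm.
Objective: 1/d_i = 1/f_obj - 1/d_o = 1/1.2 - 1/1.24 = 0.02688 cm^-1, so d_i = 37.200 cm.
m_obj = -d_i/d_o = -37.200/1.24 = -30.000.
Eyepiece angular magnification (image at infinity): M_eye = D/f_e = 25/3 = 8.333.
Overall M = m_obj x M_eye = (-30.000)(8.333) = -250.00.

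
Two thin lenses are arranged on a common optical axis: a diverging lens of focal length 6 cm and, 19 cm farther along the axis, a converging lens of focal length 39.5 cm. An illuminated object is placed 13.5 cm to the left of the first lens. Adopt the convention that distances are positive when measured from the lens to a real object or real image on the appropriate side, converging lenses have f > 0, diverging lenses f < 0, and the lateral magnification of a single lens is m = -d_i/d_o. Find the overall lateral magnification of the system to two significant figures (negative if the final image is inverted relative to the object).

First lens: d_i1 = 1/(1/(-6) - 1/13.5) = -4.154 cm.
m_1 = -(-4.154)/13.5 = 0.3077.
With d_i1 < 0 the first image is virtual and lies on the object side; the object distance for lens 2 is d_o2 = 19 - (-4.154) = 23.154 cm.
Second lens: d_i2 = 1/(1/39.5 - 1/(23.154)) = -55.951 cm.
m_2 = -(-55.951)/(23.154) = 2.4165.
The system's lateral magnification is m_1 m_2 = (0.3077)(2.4165) = 0.7435.

0.74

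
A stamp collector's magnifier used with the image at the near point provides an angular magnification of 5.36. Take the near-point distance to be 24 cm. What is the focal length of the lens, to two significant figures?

For the image at the near point, M = 1 + D/f.
f = D/(M - 1) = 24/(5.36 - 1) = 5.505 cm.

5.5 cm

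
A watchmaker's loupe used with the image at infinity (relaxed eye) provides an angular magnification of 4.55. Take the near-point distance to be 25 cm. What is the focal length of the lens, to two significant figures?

For the image at infinity, M = D/f.
f = D/M = 25/4.55 = 5.495 cm.

5.5 cm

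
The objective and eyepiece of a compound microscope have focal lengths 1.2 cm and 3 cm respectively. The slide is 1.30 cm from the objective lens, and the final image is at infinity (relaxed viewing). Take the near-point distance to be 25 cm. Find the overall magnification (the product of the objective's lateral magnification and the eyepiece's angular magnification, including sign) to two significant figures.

-100

Objective: 1/d_i = 1/f_obj - 1/d_o = 1/1.2 - 1/1.30 = 0.06410 cm^-1, so d_i = 15.600 cm.
m_obj = -d_i/d_o = -15.600/1.30 = -12.000.
Eyepiece angular magnification (image at infinity): M_eye = D/f_e = 25/3 = 8.333.
Overall M = m_obj x M_eye = (-12.000)(8.333) = -100.00.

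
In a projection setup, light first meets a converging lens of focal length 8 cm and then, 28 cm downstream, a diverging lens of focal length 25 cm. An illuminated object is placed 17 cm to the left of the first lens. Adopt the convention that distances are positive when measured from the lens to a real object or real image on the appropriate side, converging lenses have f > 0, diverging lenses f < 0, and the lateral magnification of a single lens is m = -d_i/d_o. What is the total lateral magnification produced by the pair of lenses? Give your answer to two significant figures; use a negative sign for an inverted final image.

-0.59

Applying the thin-lens equation to the first lens, 1/8 = 1/17 + 1/d_i1, which gives d_i1 = 15.111 cm.
Its lateral magnification is m_1 = -d_i1/d_o1 = -(15.111)/17 = -0.8889.
The intermediate image is 15.111 cm to the right of lens 1, so d_o2 = L - d_i1 = 28 - 15.111 = 12.889 cm.
Applying the thin-lens equation again with f_2 = -25 cm and d_o2 = 12.889 cm gives d_i2 = -8.504 cm.
m_2 = -(-8.504)/(12.889) = 0.6598.
Overall magnification: m = m_1 m_2 = -0.5865.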